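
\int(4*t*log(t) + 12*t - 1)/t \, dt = (4*t - 1)*(log(t) + 2) + C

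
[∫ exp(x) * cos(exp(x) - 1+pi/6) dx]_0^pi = sin(-1 + pi/6 + exp(pi)) - 1/2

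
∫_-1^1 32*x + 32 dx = 64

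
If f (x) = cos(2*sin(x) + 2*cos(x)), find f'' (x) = -4*sin(x)^2*cos(2*sin(x) + 2*cos(x)) + 2*sin(x)*sin(2*sin(x) + 2*cos(x)) + 8*sin(x)*cos(x)*cos(2*sin(x) + 2*cos(x)) + 2*sin(2*sin(x) + 2*cos(x))*cos(x) - 4*cos(x)^2*cos(2*sin(x) + 2*cos(x))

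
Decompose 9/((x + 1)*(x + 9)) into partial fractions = -9/(8*(x + 9)) + 9/(8*(x + 1))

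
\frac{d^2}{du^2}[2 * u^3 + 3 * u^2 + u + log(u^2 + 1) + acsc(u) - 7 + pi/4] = (12*u^10 + 6*u^9 - 2*u^7 + 2*u^6*sqrt(1 - 1/u^2) - 24*u^6 - 6*u^5 + 3*u^4*sqrt(1 - 1/u^2) - 6*u^3 + 12*u^2 + 8*u - sqrt(1 - 1/u^2))/(u^9 - 2*u^5 + u)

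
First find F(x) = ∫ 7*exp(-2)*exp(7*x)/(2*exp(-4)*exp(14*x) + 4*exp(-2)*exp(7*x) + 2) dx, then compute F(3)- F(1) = -exp(5)/(2*(1 + exp(5))) + exp(19)/(2*(1 + exp(19)))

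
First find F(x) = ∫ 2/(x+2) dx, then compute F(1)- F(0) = -log(4) + log(9)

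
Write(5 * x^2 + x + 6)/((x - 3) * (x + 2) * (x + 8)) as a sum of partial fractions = 53/(11*(x + 8)) - 4/(5*(x + 2)) + 54/(55*(x - 3))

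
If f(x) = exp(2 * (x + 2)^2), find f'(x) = 4*x*exp(2*x^2 + 8*x + 8) + 8*exp(2*x^2 + 8*x + 8)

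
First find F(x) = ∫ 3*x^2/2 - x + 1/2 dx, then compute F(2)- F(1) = 5/2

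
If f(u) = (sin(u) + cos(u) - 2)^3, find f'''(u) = -27*sqrt(2)*sin(3*u + pi/4)/2 + 48*cos(2*u) - 27*sqrt(2)*cos(u + pi/4)/2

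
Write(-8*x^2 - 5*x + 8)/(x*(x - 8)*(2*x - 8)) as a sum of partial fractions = 35/(8*(x - 4)) - 17/(2*(x - 8)) + 1/(8*x)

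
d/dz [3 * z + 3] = 3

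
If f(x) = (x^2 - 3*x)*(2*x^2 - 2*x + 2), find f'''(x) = 48*x - 48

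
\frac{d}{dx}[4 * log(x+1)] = 4/(x + 1)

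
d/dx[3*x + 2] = 3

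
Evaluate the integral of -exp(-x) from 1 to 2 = -exp(-1) + exp(-2)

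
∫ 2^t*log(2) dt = 2^t + C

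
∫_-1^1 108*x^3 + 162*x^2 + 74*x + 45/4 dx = 261/2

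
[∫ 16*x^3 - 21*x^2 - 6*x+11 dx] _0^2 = 18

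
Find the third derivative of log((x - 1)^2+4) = (4*x^3 - 12*x^2 - 36*x + 44)/(x^6 - 6*x^5 + 27*x^4 - 68*x^3 + 135*x^2 - 150*x + 125)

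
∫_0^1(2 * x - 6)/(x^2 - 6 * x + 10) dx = -log(10) + log(5)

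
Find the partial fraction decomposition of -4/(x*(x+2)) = 2/(x + 2) - 2/x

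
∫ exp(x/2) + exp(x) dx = (exp(x/2) + 1)^2 + C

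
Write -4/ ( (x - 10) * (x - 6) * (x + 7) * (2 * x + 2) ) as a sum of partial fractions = 1/(663*(x + 7)) - 1/(231*(x + 1)) + 1/(182*(x - 6)) - 1/(374*(x - 10))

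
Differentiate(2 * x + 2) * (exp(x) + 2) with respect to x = 2*x*exp(x) + 4*exp(x) + 4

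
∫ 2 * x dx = x^2 + C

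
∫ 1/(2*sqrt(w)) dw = sqrt(w) + C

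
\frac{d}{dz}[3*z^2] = 6*z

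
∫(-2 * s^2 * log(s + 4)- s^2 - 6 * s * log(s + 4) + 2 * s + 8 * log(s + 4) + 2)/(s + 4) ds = (-s^2 + 2*s + 2)*log(s + 4) + C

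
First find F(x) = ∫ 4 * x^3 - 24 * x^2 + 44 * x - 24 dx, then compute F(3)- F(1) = 0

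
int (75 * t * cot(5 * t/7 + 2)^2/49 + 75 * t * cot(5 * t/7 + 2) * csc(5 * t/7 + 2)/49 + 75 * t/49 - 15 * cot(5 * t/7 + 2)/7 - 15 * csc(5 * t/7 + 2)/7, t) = -15*t*(cot(5*t/7 + 2) + csc(5*t/7 + 2))/7 + C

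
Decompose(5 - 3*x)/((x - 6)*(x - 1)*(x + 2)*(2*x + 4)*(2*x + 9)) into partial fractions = 148/(5775*(2*x + 9)) - 283/(28800*(x + 2)) + 11/(240*(x + 2)^2) - 1/(495*(x - 1)) - 13/(13440*(x - 6))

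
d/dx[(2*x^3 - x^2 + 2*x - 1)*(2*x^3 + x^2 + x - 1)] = 24*x^5 + 20*x^3 - 9*x^2 + 4*x - 3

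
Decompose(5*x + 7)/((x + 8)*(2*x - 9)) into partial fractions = 59/(25*(2*x - 9)) + 33/(25*(x + 8))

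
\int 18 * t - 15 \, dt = 9*t^2 - 15*t + C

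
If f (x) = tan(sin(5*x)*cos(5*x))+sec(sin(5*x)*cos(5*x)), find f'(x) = 5*(2*cos(10*x) + cos(10*x - sin(10*x)/2)*tan(sin(10*x)/2) + cos(10*x + sin(10*x)/2)*tan(sin(10*x)/2))/(cos(sin(10*x)) + 1)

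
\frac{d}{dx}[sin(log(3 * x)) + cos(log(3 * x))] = sqrt(2)*cos(log(x) + pi/4 + log(3))/x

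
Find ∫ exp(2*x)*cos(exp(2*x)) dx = sin(exp(2*x))/2 + C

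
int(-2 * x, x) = -x^2 + C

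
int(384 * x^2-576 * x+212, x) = 128*x^3 - 288*x^2 + 212*x + C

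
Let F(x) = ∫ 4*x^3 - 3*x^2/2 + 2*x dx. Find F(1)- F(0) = 3/2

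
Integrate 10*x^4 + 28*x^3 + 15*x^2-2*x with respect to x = 2*x^5 + 7*x^4 + 5*x^3 - x^2 + C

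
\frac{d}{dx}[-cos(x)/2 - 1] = sin(x)/2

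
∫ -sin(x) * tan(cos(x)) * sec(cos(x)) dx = sec(cos(x)) + C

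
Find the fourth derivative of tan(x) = 24*tan(x)^5 + 40*tan(x)^3 + 16*tan(x)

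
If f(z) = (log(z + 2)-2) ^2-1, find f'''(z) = (4*log(z + 2) - 14)/(z^3 + 6*z^2 + 12*z + 8)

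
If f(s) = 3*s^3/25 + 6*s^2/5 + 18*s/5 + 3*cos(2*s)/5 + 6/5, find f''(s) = 18*s/25 + 24*sin(s)^2/5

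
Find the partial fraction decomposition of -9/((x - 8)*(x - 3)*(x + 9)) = -3/(68*(x + 9)) + 3/(20*(x - 3)) - 9/(85*(x - 8))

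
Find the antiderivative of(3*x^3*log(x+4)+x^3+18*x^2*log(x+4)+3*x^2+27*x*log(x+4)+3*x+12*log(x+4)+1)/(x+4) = (x + 1)^3*log(x + 4) + C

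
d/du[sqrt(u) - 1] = 1/(2*sqrt(u))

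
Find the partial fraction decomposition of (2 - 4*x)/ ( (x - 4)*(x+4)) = -9/(4*(x + 4)) - 7/(4*(x - 4))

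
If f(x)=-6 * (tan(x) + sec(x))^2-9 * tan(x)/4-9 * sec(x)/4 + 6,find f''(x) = 3*(-92*sin(x) - 3*sin(2*x) + 4*sin(3*x) - 15*cos(x)/4 - 24*cos(2*x)*tan(x)^2 + 8*cos(2*x) + 3*cos(3*x)/4 - 24*tan(x)^2 - 40)/(cos(2*x) + 1)^2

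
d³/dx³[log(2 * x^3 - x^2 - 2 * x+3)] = (48*x^6 - 48*x^5 + 72*x^4 - 484*x^3 + 288*x^2 + 12*x + 56)/(8*x^9 - 12*x^8 - 18*x^7 + 59*x^6 - 18*x^5 - 75*x^4 + 82*x^3 + 9*x^2 - 54*x + 27)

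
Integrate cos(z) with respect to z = sin(z) + C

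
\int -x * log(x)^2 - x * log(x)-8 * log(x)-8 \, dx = x*(-x*log(x) - 16)*log(x)/2 + C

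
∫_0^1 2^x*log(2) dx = 1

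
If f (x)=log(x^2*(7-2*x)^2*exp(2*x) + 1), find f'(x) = (8*x^4*exp(2*x) - 40*x^3*exp(2*x) + 14*x^2*exp(2*x) + 98*x*exp(2*x))/(4*x^4*exp(2*x) - 28*x^3*exp(2*x) + 49*x^2*exp(2*x) + 1)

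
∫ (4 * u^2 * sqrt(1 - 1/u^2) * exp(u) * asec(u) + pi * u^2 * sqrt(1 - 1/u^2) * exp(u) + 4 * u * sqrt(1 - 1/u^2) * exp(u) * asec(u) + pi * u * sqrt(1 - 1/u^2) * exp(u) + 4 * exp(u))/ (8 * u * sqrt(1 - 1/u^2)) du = u*(4*asec(u) + pi)*exp(u)/8 + C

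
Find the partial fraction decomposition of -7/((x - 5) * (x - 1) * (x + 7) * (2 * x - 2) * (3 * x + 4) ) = 81/(4522*(3*x + 4)) - 7/(26112*(x + 7)) - 17/(3584*(x - 1)) + 1/(64*(x - 1)^2) - 7/(7296*(x - 5))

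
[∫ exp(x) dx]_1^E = -E + exp(E)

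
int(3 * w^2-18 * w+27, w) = w^3 - 9*w^2 + 27*w + C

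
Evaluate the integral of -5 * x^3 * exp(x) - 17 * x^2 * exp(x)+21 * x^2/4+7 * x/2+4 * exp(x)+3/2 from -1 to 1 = -3*E + exp(-1) + 13/2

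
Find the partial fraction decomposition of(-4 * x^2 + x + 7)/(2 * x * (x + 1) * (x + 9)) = -163/(72*(x + 9)) - 1/(8*(x + 1)) + 7/(18*x)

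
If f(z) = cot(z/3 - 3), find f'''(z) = -2*cot(z/3 - 3)^4/9 - 8*cot(z/3 - 3)^2/27 - 2/27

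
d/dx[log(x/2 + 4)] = 1/(x + 8)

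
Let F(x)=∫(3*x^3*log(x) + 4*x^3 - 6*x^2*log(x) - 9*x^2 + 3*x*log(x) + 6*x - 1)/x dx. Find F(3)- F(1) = 8 + 8*log(3)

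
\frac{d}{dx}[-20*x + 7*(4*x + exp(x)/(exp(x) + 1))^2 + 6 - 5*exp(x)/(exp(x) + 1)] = (224*x*exp(3*x) + 728*x*exp(2*x) + 728*x*exp(x) + 224*x + 36*exp(3*x) + 61*exp(2*x) - 9*exp(x) - 20)/(exp(3*x) + 3*exp(2*x) + 3*exp(x) + 1)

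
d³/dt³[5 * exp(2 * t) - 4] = 40*exp(2*t)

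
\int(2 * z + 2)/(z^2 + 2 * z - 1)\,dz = log(-3*z^2 - 6*z + 3) + C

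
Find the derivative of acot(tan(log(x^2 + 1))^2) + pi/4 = -4*x*sin(log(x^2 + 1))/((x^2*tan(log(x^2 + 1))^4 + x^2 + tan(log(x^2 + 1))^4 + 1)*cos(log(x^2 + 1))^3)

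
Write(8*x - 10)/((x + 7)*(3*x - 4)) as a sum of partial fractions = 2/(25*(3*x - 4)) + 66/(25*(x + 7))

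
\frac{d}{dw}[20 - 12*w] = -12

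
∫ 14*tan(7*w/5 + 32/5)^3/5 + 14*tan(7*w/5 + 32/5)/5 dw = tan(7*w/5 + 32/5)^2 + C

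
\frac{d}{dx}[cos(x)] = -sin(x)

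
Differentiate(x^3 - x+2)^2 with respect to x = 6*x^5 - 8*x^3 + 12*x^2 + 2*x - 4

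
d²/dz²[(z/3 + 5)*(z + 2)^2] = 2*z + 38/3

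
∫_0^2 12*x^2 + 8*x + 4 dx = 56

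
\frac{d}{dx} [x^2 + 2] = 2*x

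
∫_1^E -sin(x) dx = cos(E) - cos(1)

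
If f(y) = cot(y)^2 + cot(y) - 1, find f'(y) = -(1 + 2*cos(y)/sin(y))/sin(y)^2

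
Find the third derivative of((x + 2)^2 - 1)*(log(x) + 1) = (2*x^2 - 4*x + 6)/x^3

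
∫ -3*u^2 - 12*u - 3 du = -u^3 - 6*u^2 - 3*u + C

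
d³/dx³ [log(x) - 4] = 2/x^3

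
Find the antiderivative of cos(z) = sin(z) + C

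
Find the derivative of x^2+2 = 2*x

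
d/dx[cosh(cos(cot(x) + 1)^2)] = sin(2 + 2/tan(x))*sinh(cos(2 + 2/tan(x))/2 + 1/2)/sin(x)^2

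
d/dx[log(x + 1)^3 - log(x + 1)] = (3*log(x + 1)^2 - 1)/(x + 1)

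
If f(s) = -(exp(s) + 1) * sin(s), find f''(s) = -2*exp(s)*cos(s) + sin(s)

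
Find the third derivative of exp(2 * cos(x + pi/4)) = 2*(-2*sin(x + pi/4) + 3*cos(2*x) + cos(3*x + pi/4))*exp(-sqrt(2)*sin(x))*exp(sqrt(2)*cos(x))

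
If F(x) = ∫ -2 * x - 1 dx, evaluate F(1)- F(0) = -2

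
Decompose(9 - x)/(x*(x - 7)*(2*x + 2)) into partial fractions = 5/(8*(x + 1)) + 1/(56*(x - 7)) - 9/(14*x)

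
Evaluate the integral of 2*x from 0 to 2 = 4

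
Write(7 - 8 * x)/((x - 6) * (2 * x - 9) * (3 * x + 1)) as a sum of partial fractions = 3/(19*(3*x + 1)) + 4/(3*(2*x - 9)) - 41/(57*(x - 6))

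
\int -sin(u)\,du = cos(u) + C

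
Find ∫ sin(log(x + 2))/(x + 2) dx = -cos(log(x + 2)) + C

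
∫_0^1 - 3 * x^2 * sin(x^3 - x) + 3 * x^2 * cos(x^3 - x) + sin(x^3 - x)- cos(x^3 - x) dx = 0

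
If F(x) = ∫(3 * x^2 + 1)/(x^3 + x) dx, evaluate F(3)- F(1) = -log(2) + log(30)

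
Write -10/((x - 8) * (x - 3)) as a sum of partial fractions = 2/(x - 3) - 2/(x - 8)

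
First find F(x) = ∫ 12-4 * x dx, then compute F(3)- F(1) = 8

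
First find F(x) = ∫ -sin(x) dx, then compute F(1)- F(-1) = 0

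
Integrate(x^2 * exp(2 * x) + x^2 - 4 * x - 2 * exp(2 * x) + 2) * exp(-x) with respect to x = 2*x*(x - 2)*sinh(x) + C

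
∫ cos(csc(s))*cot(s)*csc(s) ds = -sin(csc(s)) + C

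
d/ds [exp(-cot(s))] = exp(-cot(s))/sin(s)^2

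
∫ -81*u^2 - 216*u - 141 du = -27*u^3 - 108*u^2 - 141*u + C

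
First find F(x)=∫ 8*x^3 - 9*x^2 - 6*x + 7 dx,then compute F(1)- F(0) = 3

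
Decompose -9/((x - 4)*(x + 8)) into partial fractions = 3/(4*(x + 8)) - 3/(4*(x - 4))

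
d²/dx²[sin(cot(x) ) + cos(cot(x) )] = sqrt(2)*(-(-1 + sin(x)^(-2))^2*sin(pi/4 + 1/tan(x)) + sin(pi/4 + 1/tan(x)) - 2*sin(pi/4 + 1/tan(x))/sin(x)^2 + 2*cos(x)*cos(pi/4 + 1/tan(x))/sin(x)^3)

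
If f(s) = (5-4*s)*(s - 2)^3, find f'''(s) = 174 - 96*s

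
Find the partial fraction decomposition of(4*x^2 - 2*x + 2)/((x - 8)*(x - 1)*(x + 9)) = 172/(85*(x + 9)) - 2/(35*(x - 1)) + 242/(119*(x - 8))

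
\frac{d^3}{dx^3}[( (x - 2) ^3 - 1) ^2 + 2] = 120*x^3 - 720*x^2 + 1440*x - 972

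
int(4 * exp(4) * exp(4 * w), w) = exp(4*w + 4) + C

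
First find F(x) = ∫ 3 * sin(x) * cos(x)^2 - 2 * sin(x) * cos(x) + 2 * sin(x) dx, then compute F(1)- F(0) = -2*cos(1) - cos(1)^3 + cos(1)^2 + 2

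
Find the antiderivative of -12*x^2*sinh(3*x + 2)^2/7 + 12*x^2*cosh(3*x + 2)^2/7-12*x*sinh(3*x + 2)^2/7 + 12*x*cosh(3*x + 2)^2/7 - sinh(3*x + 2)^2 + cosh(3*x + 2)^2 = 4*x^3/7 + 6*x^2/7 + x + C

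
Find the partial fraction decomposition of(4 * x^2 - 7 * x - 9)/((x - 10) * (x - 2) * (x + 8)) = 101/(60*(x + 8)) + 7/(80*(x - 2)) + 107/(48*(x - 10))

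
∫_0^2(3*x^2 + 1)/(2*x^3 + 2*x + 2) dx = log(11)/2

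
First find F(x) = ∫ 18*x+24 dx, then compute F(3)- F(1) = 120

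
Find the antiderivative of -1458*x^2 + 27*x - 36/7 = -486*x^3 + 27*x^2/2 - 36*x/7 + C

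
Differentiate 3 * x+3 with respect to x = 3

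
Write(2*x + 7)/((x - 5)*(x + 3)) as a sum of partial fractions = -1/(8*(x + 3)) + 17/(8*(x - 5))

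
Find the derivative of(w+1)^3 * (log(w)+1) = (3*w^3*log(w) + 4*w^3 + 6*w^2*log(w) + 9*w^2 + 3*w*log(w) + 6*w + 1)/w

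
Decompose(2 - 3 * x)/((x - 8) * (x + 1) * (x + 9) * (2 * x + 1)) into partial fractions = -28/(289*(2*x + 1)) - 29/(2312*(x + 9)) + 5/(72*(x + 1)) - 22/(2601*(x - 8))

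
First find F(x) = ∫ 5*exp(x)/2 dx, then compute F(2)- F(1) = -5*E/2 + 5*exp(2)/2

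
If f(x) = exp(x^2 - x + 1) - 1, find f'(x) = 2*x*exp(x^2 - x + 1) - exp(x^2 - x + 1)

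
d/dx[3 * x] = 3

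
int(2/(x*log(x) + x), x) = 2*log(log(x) + 1) + C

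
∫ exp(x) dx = exp(x) + C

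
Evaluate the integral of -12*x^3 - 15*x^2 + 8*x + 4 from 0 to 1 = 0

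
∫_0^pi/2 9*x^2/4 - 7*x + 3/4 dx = -9 + (-3 + pi/2)^2*(1 + 3*pi/8)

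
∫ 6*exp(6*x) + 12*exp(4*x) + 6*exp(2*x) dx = (exp(2*x) + 1)^3 + C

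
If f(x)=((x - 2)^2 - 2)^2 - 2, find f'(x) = 4*x^3 - 24*x^2 + 40*x - 16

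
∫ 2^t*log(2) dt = 2^t + C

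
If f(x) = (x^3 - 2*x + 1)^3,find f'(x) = 9*x^8 - 42*x^6 + 18*x^5 + 60*x^4 - 48*x^3 - 15*x^2 + 24*x - 6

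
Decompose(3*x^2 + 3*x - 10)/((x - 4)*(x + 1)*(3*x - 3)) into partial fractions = -1/(3*(x + 1)) + 2/(9*(x - 1)) + 10/(9*(x - 4))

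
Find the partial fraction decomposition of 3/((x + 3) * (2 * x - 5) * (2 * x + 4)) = 2/(33*(2*x - 5)) + 3/(22*(x + 3)) - 1/(6*(x + 2))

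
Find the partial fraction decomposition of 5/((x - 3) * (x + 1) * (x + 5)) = 5/(32*(x + 5)) - 5/(16*(x + 1)) + 5/(32*(x - 3))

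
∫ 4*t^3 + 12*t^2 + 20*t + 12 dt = t^4 + 4*t^3 + 10*t^2 + 12*t + C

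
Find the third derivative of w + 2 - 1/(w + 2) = 6/(w^4 + 8*w^3 + 24*w^2 + 32*w + 16)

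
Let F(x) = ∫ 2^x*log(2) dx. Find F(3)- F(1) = 6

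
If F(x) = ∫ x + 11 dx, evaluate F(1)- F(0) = 23/2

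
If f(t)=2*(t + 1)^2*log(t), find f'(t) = (4*t^2*log(t) + 2*t^2 + 4*t*log(t) + 4*t + 2)/t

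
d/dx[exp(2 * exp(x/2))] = exp(x/2 + 2*exp(x/2))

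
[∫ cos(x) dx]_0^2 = sin(2)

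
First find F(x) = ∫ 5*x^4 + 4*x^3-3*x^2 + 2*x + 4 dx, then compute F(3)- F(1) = 312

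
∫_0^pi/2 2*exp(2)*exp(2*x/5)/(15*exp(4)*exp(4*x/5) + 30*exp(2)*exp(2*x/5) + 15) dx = -exp(2)/(3*(1 + exp(2))) + exp(pi/5 + 2)/(3*(1 + exp(pi/5 + 2)))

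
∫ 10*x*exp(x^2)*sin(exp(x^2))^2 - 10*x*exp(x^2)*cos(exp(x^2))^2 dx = -5*sin(2*exp(x^2))/2 + C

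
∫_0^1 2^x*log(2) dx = 1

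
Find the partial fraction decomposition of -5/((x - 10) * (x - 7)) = 5/(3*(x - 7)) - 5/(3*(x - 10))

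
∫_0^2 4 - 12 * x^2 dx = -24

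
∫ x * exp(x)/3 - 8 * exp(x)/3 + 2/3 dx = (x - 9)*(exp(x) + 2)/3 + C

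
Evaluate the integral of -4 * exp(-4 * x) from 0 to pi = -1 + exp(-4*pi)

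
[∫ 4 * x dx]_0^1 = 2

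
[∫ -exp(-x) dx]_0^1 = -1 + exp(-1)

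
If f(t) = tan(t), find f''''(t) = 24*tan(t)^5 + 40*tan(t)^3 + 16*tan(t)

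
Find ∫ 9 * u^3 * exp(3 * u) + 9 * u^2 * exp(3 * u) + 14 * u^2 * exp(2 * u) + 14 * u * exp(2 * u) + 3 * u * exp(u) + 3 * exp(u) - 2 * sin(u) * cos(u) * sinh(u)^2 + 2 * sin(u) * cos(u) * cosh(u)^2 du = 3*u^3*exp(3*u) + 7*u^2*exp(2*u) + 3*u*exp(u) + sin(u)^2 + C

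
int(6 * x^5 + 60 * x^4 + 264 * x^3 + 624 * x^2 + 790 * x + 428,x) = x^6 + 12*x^5 + 66*x^4 + 208*x^3 + 395*x^2 + 428*x + C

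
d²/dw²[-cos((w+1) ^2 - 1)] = 4*w^2*cos(w*(w + 2)) + 8*w*cos(w*(w + 2)) + 2*sin(w*(w + 2)) + 4*cos(w*(w + 2))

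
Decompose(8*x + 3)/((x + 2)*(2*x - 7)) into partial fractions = 62/(11*(2*x - 7)) + 13/(11*(x + 2))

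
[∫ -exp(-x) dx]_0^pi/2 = -1 + exp(-pi/2)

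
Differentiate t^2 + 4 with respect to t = 2*t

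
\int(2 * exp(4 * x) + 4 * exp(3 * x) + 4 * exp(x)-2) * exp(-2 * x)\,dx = ((exp(x) + 2)*exp(x) - 1)^2*exp(-2*x) + C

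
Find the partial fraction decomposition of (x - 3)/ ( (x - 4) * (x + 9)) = 12/(13*(x + 9)) + 1/(13*(x - 4))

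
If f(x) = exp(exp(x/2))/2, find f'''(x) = exp(x/2 + exp(x/2))/16 + 3*exp(x + exp(x/2))/16 + exp(3*x/2 + exp(x/2))/16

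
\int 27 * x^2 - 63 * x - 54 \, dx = 9*x^3 - 63*x^2/2 - 54*x + C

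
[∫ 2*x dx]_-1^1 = 0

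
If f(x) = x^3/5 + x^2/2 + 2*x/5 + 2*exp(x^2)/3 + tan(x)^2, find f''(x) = 8*x^2*exp(x^2)/3 + 6*x/5 + 4*exp(x^2)/3 + 6*tan(x)^4 + 8*tan(x)^2 + 3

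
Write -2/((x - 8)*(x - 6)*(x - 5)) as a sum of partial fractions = -2/(3*(x - 5)) + 1/(x - 6) - 1/(3*(x - 8))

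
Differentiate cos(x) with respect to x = -sin(x)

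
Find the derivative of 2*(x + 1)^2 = 4*x + 4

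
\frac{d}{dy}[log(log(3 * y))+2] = 1/(y*log(y) + y*log(3))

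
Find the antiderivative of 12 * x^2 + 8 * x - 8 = 4*x^3 + 4*x^2 - 8*x + C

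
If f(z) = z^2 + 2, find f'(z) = 2*z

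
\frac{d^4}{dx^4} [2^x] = 2^x*log(2)^4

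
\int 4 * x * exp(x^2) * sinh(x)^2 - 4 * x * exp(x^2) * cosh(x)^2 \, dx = -2*exp(x^2) + C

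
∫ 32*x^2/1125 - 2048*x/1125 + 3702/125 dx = 32*x^3/3375 - 1024*x^2/1125 + 3702*x/125 + C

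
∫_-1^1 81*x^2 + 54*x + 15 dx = 84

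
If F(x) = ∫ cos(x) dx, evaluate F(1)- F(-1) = 2*sin(1)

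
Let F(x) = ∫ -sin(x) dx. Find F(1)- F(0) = -1 + cos(1)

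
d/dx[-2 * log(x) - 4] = -2/x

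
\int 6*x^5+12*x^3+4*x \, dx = x^6 + 3*x^4 + 2*x^2 + C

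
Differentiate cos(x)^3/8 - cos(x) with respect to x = (3*sin(x)^2 + 5)*sin(x)/8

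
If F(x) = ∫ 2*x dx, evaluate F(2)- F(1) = 3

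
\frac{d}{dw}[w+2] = 1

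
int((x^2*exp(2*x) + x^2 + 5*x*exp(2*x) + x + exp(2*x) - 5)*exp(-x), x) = 2*(x^2 + 3*x - 2)*sinh(x) + C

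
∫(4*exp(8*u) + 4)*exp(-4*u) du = 2*sinh(4*u) + C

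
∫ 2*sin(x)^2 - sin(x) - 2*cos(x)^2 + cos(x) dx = -sin(2*x) + sqrt(2)*sin(x + pi/4) + C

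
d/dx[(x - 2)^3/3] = x^2 - 4*x + 4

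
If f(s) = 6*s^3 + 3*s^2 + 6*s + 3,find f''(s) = 36*s + 6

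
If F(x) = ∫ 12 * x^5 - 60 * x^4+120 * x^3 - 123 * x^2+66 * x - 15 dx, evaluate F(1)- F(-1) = -136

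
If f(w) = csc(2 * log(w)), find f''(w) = 2*(-2 + cos(2*log(w))/sin(2*log(w)) + 4/sin(2*log(w))^2)/(w^2*sin(2*log(w)))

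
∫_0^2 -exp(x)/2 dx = 1/2 - exp(2)/2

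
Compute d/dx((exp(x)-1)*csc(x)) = -exp(x)*cot(x)*csc(x) + exp(x)*csc(x) + cot(x)*csc(x)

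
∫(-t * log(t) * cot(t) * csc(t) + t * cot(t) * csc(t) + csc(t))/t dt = (log(t) - 1)*csc(t) + C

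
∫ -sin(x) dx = cos(x) + C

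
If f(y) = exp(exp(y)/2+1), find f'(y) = exp(y + exp(y)/2 + 1)/2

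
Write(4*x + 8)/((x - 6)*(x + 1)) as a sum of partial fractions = -4/(7*(x + 1)) + 32/(7*(x - 6))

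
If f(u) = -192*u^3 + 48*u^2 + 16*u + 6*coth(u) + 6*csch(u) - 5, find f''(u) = -1152*u + 96 + 6/sinh(u) + 12*cosh(u)/sinh(u)^3 + 12/sinh(u)^3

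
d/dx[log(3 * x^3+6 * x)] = (3*x^2 + 2)/(x^3 + 2*x)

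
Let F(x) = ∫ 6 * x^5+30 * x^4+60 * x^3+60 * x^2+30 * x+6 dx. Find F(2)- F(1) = 665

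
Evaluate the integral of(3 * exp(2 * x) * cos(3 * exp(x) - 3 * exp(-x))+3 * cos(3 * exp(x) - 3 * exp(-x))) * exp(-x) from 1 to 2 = -sin(3*(E - exp(-1))) - sin(3*(-exp(2) + exp(-2)))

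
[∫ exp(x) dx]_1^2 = -E + exp(2)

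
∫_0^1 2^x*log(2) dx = 1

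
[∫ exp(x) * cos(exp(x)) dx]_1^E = -sin(E) + sin(exp(E))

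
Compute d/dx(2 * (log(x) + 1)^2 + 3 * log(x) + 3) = (4*log(x) + 7)/x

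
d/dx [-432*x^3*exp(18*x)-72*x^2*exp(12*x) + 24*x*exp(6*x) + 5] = -7776*x^3*exp(18*x) - 1296*x^2*exp(18*x) - 864*x^2*exp(12*x) - 144*x*exp(12*x) + 144*x*exp(6*x) + 24*exp(6*x)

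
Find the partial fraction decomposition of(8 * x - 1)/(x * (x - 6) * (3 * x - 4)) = -87/(56*(3*x - 4)) + 47/(84*(x - 6)) - 1/(24*x)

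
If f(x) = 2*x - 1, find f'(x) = 2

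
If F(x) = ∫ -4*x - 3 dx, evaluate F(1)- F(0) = -5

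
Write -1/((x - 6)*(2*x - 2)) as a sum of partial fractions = 1/(10*(x - 1)) - 1/(10*(x - 6))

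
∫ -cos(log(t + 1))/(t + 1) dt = -sin(log(t + 1)) + C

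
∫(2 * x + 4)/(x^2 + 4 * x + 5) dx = log((x + 2)^2 + 1) + C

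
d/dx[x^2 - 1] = 2*x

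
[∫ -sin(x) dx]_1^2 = -cos(1) + cos(2)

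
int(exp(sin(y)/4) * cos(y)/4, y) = exp(sin(y)/4) + C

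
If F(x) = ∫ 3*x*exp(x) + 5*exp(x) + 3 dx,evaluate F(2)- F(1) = -5*E + 3 + 8*exp(2)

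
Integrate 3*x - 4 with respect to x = 3*x^2/2 - 4*x + C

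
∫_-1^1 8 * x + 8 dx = 16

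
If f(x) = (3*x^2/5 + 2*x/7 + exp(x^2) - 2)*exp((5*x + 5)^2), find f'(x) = 30*x^3*exp(25*x^2 + 50*x + 25) + 310*x^2*exp(25*x^2 + 50*x + 25)/7 - 2958*x*exp(25*x^2 + 50*x + 25)/35 + 52*x*exp(26*x^2 + 50*x + 25) - 698*exp(25*x^2 + 50*x + 25)/7 + 50*exp(26*x^2 + 50*x + 25)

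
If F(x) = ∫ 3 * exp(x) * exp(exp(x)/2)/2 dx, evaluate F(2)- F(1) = -3*exp(E/2) + 3*exp(exp(2)/2)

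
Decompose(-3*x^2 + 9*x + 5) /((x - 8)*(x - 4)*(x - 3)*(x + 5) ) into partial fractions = 115/(936*(x + 5)) + 1/(8*(x - 3)) + 7/(36*(x - 4)) - 23/(52*(x - 8))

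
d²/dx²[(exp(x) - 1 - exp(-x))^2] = (4*exp(4*x) - 2*exp(3*x) + 2*exp(x) + 4)*exp(-2*x)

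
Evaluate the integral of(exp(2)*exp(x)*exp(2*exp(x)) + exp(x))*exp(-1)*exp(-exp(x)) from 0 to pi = -exp(2) - exp(-exp(pi) - 1) + exp(-2) + exp(1 + exp(pi))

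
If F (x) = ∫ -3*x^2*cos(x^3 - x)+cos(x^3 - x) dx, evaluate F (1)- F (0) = 0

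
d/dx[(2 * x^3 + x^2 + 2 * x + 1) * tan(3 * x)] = 6*x^3/cos(3*x)^2 + 6*x^2*tan(3*x) + 3*x^2/cos(3*x)^2 + 2*x*tan(3*x) + 6*x/cos(3*x)^2 + 2*tan(3*x) + 3/cos(3*x)^2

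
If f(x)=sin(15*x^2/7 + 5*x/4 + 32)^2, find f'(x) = 5*(24*x + 7)*sin(30*x^2/7 + 5*x/2 + 64)/28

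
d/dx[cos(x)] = -sin(x)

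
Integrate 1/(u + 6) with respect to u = log(u + 6) + C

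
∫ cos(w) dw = sin(w) + C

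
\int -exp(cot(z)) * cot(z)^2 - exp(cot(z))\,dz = exp(cot(z)) + C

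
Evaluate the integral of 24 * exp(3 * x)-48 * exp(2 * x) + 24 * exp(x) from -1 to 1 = -(-2 + 2*exp(-1))^3 + (-2 + 2*E)^3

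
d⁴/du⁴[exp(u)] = exp(u)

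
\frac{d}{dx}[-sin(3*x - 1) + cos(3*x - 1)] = -3*sqrt(2)*cos(-3*x + pi/4 + 1)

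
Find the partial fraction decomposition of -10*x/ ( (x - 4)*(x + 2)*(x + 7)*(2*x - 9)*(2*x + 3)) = 10/(121*(2*x + 3)) - 30/(299*(2*x - 9)) + 14/(2783*(x + 7)) - 2/(39*(x + 2)) + 20/(363*(x - 4))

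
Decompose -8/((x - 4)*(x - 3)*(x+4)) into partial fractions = -1/(7*(x + 4)) + 8/(7*(x - 3)) - 1/(x - 4)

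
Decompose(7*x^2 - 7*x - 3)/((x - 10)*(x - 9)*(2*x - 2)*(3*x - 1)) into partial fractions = 123/(3016*(3*x - 1)) - 1/(96*(x - 1)) - 501/(416*(x - 9)) + 209/(174*(x - 10))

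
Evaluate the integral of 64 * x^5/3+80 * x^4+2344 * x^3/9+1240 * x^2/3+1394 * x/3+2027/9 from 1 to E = -780 + (2*E/3 + 3 + 2*exp(2)/3)*(28 + 49*E + 28*exp(2) + (4 + 7*E + 4*exp(2))^2/3)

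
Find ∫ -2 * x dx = -x^2 + C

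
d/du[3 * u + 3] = 3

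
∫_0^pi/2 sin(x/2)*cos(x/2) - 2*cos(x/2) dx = -4 + (-2 + sqrt(2)/2)^2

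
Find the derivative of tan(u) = cos(u)^(-2)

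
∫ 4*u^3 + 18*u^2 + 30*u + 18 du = u^4 + 6*u^3 + 15*u^2 + 18*u + C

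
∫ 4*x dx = 2*x^2 + C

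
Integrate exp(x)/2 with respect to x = exp(x)/2 + C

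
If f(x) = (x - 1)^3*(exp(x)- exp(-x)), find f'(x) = (x^3*exp(2*x) + x^3 - 6*x^2 - 3*x*exp(2*x) + 9*x + 2*exp(2*x) - 4)*exp(-x)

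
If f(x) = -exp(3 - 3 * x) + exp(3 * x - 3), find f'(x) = 3*exp(3 - 3*x) + 3*exp(3*x - 3)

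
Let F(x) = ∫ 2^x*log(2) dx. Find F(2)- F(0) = 3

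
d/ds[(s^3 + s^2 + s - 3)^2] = 6*s^5 + 10*s^4 + 12*s^3 - 12*s^2 - 10*s - 6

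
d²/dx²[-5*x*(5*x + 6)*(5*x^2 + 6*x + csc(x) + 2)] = -1500*x^2 + 25*x^2/sin(x) - 50*x^2/sin(x)^3 - 1800*x + 30*x/sin(x) + 100*x*cos(x)/sin(x)^2 - 60*x/sin(x)^3 - 460 - 50/sin(x) + 60*cos(x)/sin(x)^2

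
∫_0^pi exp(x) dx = -1 + exp(pi)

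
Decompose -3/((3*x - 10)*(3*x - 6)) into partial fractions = -3/(4*(3*x - 10)) + 1/(4*(x - 2))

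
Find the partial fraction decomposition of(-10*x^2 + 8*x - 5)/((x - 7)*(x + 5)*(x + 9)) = -887/(64*(x + 9)) + 295/(48*(x + 5)) - 439/(192*(x - 7))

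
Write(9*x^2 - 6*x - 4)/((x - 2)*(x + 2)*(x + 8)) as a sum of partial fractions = 31/(3*(x + 8)) - 11/(6*(x + 2)) + 1/(2*(x - 2))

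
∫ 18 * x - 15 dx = 9*x^2 - 15*x + C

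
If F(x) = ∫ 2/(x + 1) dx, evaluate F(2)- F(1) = -log(12) + log(27)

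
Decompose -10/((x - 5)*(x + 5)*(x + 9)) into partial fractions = -5/(28*(x + 9)) + 1/(4*(x + 5)) - 1/(14*(x - 5))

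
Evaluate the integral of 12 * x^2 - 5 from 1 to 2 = 23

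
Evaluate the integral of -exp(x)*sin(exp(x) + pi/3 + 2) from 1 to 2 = -cos(pi/3 + 2 + E) + cos(pi/3 + 2 + exp(2))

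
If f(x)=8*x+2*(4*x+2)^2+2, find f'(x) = 64*x + 40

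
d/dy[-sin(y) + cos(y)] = -sin(y) - cos(y)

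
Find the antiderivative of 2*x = x^2 + C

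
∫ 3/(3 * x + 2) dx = log(3*x + 2) + C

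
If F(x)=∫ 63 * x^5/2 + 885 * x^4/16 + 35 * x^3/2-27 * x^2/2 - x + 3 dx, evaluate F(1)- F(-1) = 153/8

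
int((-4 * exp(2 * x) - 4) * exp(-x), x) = -8*sinh(x) + C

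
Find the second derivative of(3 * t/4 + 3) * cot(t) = 3*(t*cos(t)/(2*sin(t)) - 1/2 + 2*cos(t)/sin(t))/sin(t)^2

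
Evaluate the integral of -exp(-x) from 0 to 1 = -1 + exp(-1)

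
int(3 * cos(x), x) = 3*sin(x) + C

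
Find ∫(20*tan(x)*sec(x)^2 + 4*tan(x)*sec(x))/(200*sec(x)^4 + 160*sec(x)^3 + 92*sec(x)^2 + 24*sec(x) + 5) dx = -acot(20*sec(x)^2 + 8*sec(x) + 3) + C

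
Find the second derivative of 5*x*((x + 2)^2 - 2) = 30*x + 40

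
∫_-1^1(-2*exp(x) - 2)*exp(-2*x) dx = -(1 + E)^2 + (exp(-1) + 1)^2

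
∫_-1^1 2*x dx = 0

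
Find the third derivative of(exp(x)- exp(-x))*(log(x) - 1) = (x^3*exp(2*x)*log(x) - x^3*exp(2*x) + x^3*log(x) - x^3 + 3*x^2*exp(2*x) - 3*x^2 - 3*x*exp(2*x) - 3*x + 2*exp(2*x) - 2)*exp(-x)/x^3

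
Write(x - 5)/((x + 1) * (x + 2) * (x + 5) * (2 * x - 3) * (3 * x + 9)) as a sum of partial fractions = -8/(1755*(2*x - 3)) - 5/(468*(x + 5)) + 2/(27*(x + 3)) - 1/(9*(x + 2)) + 1/(20*(x + 1))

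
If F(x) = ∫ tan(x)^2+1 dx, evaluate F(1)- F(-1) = 2*tan(1)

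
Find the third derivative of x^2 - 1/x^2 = 24/x^5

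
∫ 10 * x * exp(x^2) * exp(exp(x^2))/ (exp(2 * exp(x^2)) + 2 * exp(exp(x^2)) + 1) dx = 5*exp(exp(x^2))/(exp(exp(x^2)) + 1) + C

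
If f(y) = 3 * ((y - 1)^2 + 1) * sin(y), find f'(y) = 3*y^2*cos(y) + 6*y*sin(y) - 6*y*cos(y) - 6*sin(y) + 6*cos(y)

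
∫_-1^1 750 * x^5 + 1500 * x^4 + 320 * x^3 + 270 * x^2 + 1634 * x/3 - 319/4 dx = 1241/2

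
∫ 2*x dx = x^2 + C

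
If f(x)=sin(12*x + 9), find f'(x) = 12*cos(12*x + 9)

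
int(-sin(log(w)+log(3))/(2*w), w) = cos(log(3*w))/2 + C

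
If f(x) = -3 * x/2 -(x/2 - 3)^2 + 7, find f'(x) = 3/2 - x/2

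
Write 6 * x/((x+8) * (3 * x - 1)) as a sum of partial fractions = 6/(25*(3*x - 1)) + 48/(25*(x + 8))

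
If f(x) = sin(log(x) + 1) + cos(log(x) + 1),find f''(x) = -2*cos(log(x) + 1)/x^2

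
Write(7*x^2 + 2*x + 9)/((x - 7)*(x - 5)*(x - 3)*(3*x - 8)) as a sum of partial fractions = -1731/(91*(3*x - 8)) + 39/(4*(x - 3)) - 97/(14*(x - 5)) + 183/(52*(x - 7))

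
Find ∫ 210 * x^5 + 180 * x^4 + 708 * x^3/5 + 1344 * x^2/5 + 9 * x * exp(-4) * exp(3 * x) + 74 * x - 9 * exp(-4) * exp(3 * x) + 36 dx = (3*x - 4)*exp(3*x - 4) + (7*x^3 + 3*x^2 + 5*x + 5)*(25*x^3 + 15*x^2 + x + 35)/5 + C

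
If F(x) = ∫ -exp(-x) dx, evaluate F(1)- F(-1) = -E + exp(-1)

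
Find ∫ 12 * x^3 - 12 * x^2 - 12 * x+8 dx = 3*x^4 - 4*x^3 - 6*x^2 + 8*x + C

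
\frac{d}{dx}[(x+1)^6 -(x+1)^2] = 6*x^5 + 30*x^4 + 60*x^3 + 60*x^2 + 28*x + 4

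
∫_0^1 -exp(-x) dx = -1 + exp(-1)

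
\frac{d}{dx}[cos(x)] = -sin(x)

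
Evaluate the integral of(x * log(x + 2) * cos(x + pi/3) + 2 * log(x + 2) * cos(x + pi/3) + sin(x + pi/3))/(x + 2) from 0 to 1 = -sqrt(3)*log(2)/2 + log(3)*sin(1 + pi/3)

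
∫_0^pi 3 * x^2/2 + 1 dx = pi + pi^3/2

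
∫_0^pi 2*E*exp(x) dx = -2*E + 2*exp(1 + pi)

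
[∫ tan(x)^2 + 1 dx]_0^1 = tan(1)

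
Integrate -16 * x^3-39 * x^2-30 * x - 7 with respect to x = -4*x^4 - 13*x^3 - 15*x^2 - 7*x + C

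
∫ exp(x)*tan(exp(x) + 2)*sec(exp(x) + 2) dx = sec(exp(x) + 2) + C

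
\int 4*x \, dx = 2*x^2 + C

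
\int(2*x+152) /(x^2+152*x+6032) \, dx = log((x + 76)^2/256 + 1) + C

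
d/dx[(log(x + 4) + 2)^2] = (2*log(x + 4) + 4)/(x + 4)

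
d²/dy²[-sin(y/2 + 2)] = sin(y/2 + 2)/4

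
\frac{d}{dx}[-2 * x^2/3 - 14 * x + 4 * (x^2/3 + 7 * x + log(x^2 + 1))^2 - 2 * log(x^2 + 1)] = (16*x^5 + 504*x^4 + 48*x^3*log(x^2 + 1) + 3580*x^3 + 504*x^2*log(x^2 + 1) + 1386*x^2 + 192*x*log(x^2 + 1) + 3480*x + 504*log(x^2 + 1) - 126)/(9*x^2 + 9)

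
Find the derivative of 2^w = 2^w*log(2)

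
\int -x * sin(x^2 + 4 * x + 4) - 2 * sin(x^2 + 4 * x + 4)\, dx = cos((x + 2)^2)/2 + C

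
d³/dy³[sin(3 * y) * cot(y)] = -6*sin(3*y)*cot(y)^4 + 19*sin(3*y)*cot(y)^2 + 25*sin(3*y) + 18*cos(3*y)*cot(y)^3 - 9*cos(3*y)*cot(y)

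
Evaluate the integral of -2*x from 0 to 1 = -1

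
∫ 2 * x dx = x^2 + C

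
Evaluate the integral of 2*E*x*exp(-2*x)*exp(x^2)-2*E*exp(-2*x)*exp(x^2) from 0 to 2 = 0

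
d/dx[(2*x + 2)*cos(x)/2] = -x*sin(x) - sin(x) + cos(x)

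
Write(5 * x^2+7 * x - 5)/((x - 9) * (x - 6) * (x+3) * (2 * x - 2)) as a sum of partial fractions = -19/(864*(x + 3)) + 7/(320*(x - 1)) - 217/(270*(x - 6)) + 463/(576*(x - 9))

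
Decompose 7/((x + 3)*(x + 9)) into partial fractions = -7/(6*(x + 9)) + 7/(6*(x + 3))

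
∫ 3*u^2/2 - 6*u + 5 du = u^3/2 - 3*u^2 + 5*u + C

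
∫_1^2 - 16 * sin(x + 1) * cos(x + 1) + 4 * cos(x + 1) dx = -4*sin(2) + 4*sin(3) - 4*cos(4) + 4*cos(6)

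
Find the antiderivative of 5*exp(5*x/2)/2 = exp(5*x/2) + C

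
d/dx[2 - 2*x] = -2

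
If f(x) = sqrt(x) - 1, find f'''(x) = 3/(8*x^(5/2))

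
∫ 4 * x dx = 2*x^2 + C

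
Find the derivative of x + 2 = 1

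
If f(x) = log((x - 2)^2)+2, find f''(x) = -2/(x^2 - 4*x + 4)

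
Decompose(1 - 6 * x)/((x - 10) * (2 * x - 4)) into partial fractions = 11/(16*(x - 2)) - 59/(16*(x - 10))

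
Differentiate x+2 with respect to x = 1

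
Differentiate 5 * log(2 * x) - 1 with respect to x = 5/x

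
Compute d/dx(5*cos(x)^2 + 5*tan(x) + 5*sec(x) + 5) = -5*sin(2*x) + 5*tan(x)^2 + 5*tan(x)*sec(x) + 5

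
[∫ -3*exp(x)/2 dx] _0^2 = 3/2 - 3*exp(2)/2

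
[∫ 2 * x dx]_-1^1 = 0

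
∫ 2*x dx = x^2 + C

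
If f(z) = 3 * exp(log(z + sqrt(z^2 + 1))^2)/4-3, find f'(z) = (3*z*exp(log(z + sqrt(z^2 + 1))^2)*log(z + sqrt(z^2 + 1)) + 3*sqrt(z^2 + 1)*exp(log(z + sqrt(z^2 + 1))^2)*log(z + sqrt(z^2 + 1)))/(2*z^2 + 2*z*sqrt(z^2 + 1) + 2)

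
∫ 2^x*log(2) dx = 2^x + C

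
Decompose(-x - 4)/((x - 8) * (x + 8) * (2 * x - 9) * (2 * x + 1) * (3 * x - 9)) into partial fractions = 2/(3825*(2*x + 1)) + 34/(7875*(2*x - 9)) + 1/(49500*(x + 8)) - 1/(495*(x - 3)) - 1/(2380*(x - 8))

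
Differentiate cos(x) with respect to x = -sin(x)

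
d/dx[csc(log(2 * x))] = -cot(log(x) + log(2))*csc(log(x) + log(2))/x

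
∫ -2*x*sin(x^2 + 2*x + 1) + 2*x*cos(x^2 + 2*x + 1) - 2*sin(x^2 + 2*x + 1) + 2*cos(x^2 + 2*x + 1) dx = sin((x + 1)^2) + cos((x + 1)^2) + C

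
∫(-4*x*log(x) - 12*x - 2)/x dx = -2*(2*x + 1)*(log(x) + 2) + C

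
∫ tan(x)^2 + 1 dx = tan(x) + C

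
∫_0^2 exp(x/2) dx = -2 + 2*E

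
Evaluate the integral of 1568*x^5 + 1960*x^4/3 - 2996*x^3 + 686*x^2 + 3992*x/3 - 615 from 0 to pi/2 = -150 - 5*(3 - 2*pi)*(-5 + 7*pi/2 + 7*pi^2/4) + (3 - 2*pi)^2*(-5 + 7*pi/2 + 7*pi^2/4)^2/3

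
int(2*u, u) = u^2 + C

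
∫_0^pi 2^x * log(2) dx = -1 + 2^pi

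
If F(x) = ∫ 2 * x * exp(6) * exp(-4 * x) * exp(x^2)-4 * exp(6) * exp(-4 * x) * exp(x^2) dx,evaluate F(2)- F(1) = -exp(3) + exp(2)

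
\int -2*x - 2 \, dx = -x^2 - 2*x + C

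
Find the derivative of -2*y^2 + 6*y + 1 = 6 - 4*y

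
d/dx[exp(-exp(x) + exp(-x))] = (-exp(2*x) - 1)*exp(-x - exp(x) + exp(-x))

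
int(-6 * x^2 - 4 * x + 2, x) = -2*x^3 - 2*x^2 + 2*x + C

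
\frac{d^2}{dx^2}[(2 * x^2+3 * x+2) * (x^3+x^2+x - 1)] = 40*x^3 + 60*x^2 + 42*x + 6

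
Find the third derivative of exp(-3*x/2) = -27*exp(-3*x/2)/8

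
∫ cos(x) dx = sin(x) + C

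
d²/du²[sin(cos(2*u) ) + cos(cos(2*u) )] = -4*sin(2*u)^2*sin(cos(2*u)) - 4*sin(2*u)^2*cos(cos(2*u)) + 4*sin(cos(2*u))*cos(2*u) - 4*cos(2*u)*cos(cos(2*u))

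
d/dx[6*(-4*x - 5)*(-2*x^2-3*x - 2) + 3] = 144*x^2 + 264*x + 138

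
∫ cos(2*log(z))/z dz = sin(2*log(z))/2 + C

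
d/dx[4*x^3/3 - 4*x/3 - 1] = 4*x^2 - 4/3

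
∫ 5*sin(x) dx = -5*cos(x) + C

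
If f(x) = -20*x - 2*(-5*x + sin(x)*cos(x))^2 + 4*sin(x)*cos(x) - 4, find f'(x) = -40*x*sin(x)^2 - 80*x + 8*sin(x)^3*cos(x) - 8*sin(x)^2 + 16*sin(x)*cos(x) - 16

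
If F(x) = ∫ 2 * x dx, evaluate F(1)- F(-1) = 0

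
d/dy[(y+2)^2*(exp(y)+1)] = y^2*exp(y) + 6*y*exp(y) + 2*y + 8*exp(y) + 4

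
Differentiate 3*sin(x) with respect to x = 3*cos(x)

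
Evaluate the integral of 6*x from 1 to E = -3 + 3*exp(2)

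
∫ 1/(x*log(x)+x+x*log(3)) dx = log(log(3*x) + 1) + C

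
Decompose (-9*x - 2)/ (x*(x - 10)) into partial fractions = -46/(5*(x - 10)) + 1/(5*x)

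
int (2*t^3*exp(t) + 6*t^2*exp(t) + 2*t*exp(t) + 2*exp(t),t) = 2*t*(t^2 + 1)*exp(t) + C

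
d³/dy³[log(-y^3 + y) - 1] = (6*y^6 + 6*y^4 + 6*y^2 - 2)/(y^9 - 3*y^7 + 3*y^5 - y^3)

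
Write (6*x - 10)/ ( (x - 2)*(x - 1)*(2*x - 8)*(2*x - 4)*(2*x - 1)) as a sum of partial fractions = -4/(9*(2*x - 1)) + 1/(3*(x - 1)) - 11/(72*(x - 2)) - 1/(12*(x - 2)^2) + 1/(24*(x - 4))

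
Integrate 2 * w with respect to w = w^2 + C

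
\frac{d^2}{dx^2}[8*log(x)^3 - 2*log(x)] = (-24*log(x)^2 + 48*log(x) + 2)/x^2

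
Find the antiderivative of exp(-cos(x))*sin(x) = exp(-cos(x)) + C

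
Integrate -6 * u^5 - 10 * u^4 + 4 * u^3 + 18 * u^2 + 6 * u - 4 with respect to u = -u^6 - 2*u^5 + u^4 + 6*u^3 + 3*u^2 - 4*u + C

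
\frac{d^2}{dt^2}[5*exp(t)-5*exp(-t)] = (5*exp(2*t) - 5)*exp(-t)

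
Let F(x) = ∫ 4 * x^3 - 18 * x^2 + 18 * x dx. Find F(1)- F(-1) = -12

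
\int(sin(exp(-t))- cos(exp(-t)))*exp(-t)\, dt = sqrt(2)*sin(pi/4 + exp(-t)) + C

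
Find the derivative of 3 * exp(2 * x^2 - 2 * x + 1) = 12*x*exp(2*x^2 - 2*x + 1) - 6*exp(2*x^2 - 2*x + 1)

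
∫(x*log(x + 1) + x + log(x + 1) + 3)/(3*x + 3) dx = (x + 3)*log(x + 1)/3 + C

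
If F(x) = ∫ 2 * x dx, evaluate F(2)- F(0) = 4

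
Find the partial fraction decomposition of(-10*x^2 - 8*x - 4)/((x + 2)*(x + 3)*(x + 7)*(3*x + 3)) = 73/(60*(x + 7)) - 35/(12*(x + 3)) + 28/(15*(x + 2)) - 1/(6*(x + 1))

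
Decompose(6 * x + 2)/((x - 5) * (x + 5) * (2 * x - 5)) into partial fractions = -68/(75*(2*x - 5)) - 14/(75*(x + 5)) + 16/(25*(x - 5))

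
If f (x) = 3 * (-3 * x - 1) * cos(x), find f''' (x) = -9*x*sin(x) - 3*sin(x) + 27*cos(x)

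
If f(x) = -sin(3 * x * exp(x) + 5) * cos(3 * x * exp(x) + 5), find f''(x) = 18*x^2*exp(2*x)*sin(6*x*exp(x) + 10) + 36*x*exp(2*x)*sin(6*x*exp(x) + 10) - 3*x*exp(x)*cos(6*x*exp(x) + 10) + 18*exp(2*x)*sin(6*x*exp(x) + 10) - 6*exp(x)*cos(6*x*exp(x) + 10)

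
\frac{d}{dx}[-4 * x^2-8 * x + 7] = -8*x - 8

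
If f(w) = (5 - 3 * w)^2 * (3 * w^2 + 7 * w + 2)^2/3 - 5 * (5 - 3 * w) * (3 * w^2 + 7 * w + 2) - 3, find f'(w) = 162*w^5 + 180*w^4 - 648*w^3 - 393*w^2 + 1622*w/3 + 145/3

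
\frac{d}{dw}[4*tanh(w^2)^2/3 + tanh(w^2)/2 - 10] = w*(16*sinh(w^2)/(3*cosh(w^2)) + 1)/cosh(w^2)^2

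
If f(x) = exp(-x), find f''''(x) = exp(-x)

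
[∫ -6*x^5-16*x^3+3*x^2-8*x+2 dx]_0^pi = -(2*pi + pi^3)^2 + 2*pi + pi^3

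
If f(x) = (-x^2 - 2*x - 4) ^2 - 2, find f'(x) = 4*x^3 + 12*x^2 + 24*x + 16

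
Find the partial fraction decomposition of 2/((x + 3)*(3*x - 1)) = 3/(5*(3*x - 1)) - 1/(5*(x + 3))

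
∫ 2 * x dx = x^2 + C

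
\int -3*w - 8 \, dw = -3*w^2/2 - 8*w + C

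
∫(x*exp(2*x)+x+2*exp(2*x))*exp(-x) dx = 2*(x + 1)*sinh(x) + C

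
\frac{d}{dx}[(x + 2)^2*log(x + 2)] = 2*x*log(x + 2) + x + 4*log(x + 2) + 2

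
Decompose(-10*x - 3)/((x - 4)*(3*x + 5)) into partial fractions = -41/(17*(3*x + 5)) - 43/(17*(x - 4))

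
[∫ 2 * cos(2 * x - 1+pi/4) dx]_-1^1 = -cos(pi/4 + 3) + sin(pi/4 + 1)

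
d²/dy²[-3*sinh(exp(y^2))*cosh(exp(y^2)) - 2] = -6*(4*y^2*exp(y^2)*sinh(2*exp(y^2)) + 2*y^2*cosh(2*exp(y^2)) + cosh(2*exp(y^2)))*exp(y^2)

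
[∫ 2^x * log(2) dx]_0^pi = -1 + 2^pi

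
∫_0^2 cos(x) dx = sin(2)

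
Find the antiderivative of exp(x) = exp(x) + C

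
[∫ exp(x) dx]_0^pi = -1 + exp(pi)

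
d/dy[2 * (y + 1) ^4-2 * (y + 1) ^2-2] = 8*y^3 + 24*y^2 + 20*y + 4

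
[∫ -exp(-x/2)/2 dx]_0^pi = -1 + exp(-pi/2)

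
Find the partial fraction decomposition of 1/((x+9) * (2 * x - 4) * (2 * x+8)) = 1/(220*(x + 9)) - 1/(120*(x + 4)) + 1/(264*(x - 2))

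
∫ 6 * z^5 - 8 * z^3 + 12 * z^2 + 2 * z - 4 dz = z^6 - 2*z^4 + 4*z^3 + z^2 - 4*z + C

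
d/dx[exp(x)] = exp(x)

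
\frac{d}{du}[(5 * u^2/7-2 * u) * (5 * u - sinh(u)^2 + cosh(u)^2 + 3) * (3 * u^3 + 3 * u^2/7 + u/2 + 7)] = 450*u^5/7 - 4875*u^4/49 - 4954*u^3/49 + 54*u^2 - 108*u - 56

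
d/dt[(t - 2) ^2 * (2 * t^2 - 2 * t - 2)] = 8*t^3 - 30*t^2 + 28*t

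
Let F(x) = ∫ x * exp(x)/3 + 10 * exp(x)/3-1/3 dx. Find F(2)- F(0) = -11/3 + 11*exp(2)/3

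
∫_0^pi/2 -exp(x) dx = 1 - exp(pi/2)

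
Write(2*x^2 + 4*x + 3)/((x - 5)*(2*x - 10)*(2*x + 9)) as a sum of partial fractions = 51/(361*(2*x + 9)) + 155/(361*(x - 5)) + 73/(38*(x - 5)^2)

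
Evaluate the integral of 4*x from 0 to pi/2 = pi^2/2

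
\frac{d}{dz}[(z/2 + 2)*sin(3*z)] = 3*z*cos(3*z)/2 + sin(3*z)/2 + 6*cos(3*z)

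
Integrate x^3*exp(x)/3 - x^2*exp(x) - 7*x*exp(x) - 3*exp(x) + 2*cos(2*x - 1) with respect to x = -x*(-x^2 + 6*x + 9)*exp(x)/3 + sin(2*x - 1) + C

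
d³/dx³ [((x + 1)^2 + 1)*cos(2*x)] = 8*x^2*sin(2*x) + 16*x*sin(2*x) - 24*x*cos(2*x) + 4*sin(2*x) - 24*cos(2*x)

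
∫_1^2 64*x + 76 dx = 172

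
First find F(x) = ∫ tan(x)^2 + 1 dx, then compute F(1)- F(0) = tan(1)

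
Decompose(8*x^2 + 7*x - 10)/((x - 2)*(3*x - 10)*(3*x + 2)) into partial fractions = -25/(72*(3*x + 2)) + 115/(18*(3*x - 10)) - 9/(8*(x - 2))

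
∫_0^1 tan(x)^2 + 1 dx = tan(1)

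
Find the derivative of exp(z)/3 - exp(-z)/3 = (exp(2*z) + 1)*exp(-z)/3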